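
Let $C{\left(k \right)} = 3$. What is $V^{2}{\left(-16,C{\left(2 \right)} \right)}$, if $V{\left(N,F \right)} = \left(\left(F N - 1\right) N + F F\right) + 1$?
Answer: $630436$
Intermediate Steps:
$V{\left(N,F \right)} = 1 + F^{2} + N \left(-1 + F N\right)$ ($V{\left(N,F \right)} = \left(\left(-1 + F N\right) N + F^{2}\right) + 1 = \left(N \left(-1 + F N\right) + F^{2}\right) + 1 = \left(F^{2} + N \left(-1 + F N\right)\right) + 1 = 1 + F^{2} + N \left(-1 + F N\right)$)
$V^{2}{\left(-16,C{\left(2 \right)} \right)} = \left(1 + 3^{2} - -16 + 3 \left(-16\right)^{2}\right)^{2} = \left(1 + 9 + 16 + 3 \cdot 256\right)^{2} = \left(1 + 9 + 16 + 768\right)^{2} = 794^{2} = 630436$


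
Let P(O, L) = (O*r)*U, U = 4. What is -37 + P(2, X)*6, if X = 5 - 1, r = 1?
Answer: 11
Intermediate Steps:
X = 4
P(O, L) = 4*O (P(O, L) = (O*1)*4 = O*4 = 4*O)
-37 + P(2, X)*6 = -37 + (4*2)*6 = -37 + 8*6 = -37 + 48 = 11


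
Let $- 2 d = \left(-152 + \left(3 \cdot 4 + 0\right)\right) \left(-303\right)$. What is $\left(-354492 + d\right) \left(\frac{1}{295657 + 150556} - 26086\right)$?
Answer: $\frac{4373138337321534}{446213} \approx 9.8006 \cdot 10^{9}$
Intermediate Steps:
$d = -21210$ ($d = - \frac{\left(-152 + \left(3 \cdot 4 + 0\right)\right) \left(-303\right)}{2} = - \frac{\left(-152 + \left(12 + 0\right)\right) \left(-303\right)}{2} = - \frac{\left(-152 + 12\right) \left(-303\right)}{2} = - \frac{\left(-140\right) \left(-303\right)}{2} = \left(- \frac{1}{2}\right) 42420 = -21210$)
$\left(-354492 + d\right) \left(\frac{1}{295657 + 150556} - 26086\right) = \left(-354492 - 21210\right) \left(\frac{1}{295657 + 150556} - 26086\right) = - 375702 \left(\frac{1}{446213} - 26086\right) = \left(-375702\right) \left(- \frac{11639912317}{446213}\right) = \frac{4373138337321534}{446213}$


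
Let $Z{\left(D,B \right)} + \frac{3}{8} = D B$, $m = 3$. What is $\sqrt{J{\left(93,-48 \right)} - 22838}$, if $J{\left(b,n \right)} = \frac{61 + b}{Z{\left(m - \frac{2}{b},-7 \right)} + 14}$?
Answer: $\frac{i \sqrt{26416797590}}{1075} \approx 151.19 i$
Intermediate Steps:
$Z{\left(D,B \right)} = - \frac{3}{8} + B D$ ($Z{\left(D,B \right)} = - \frac{3}{8} + D B = - \frac{3}{8} + B D$)
$J{\left(b,n \right)} = \frac{61 + b}{- \frac{59}{8} + \frac{14}{b}}$ ($J{\left(b,n \right)} = \frac{61 + b}{\left(- \frac{3}{8} - 7 \left(3 - \frac{2}{b}\right)\right) + 14} = \frac{61 + b}{\left(- \frac{3}{8} - \left(21 - \frac{14}{b}\right)\right) + 14} = \frac{61 + b}{\left(- \frac{171}{8} + \frac{14}{b}\right) + 14} = \frac{61 + b}{- \frac{59}{8} + \frac{14}{b}}$)
$\sqrt{J{\left(93,-48 \right)} - 22838} = \sqrt{\left(-8\right) 93 \frac{1}{-112 + 59 \cdot 93} \left(61 + 93\right) - 22838} = \sqrt{\left(-8\right) 93 \frac{1}{-112 + 5487} \cdot 154 - 22838} = \sqrt{\left(-8\right) 93 \cdot \frac{1}{5375} \cdot 154 - 22838} = \sqrt{- \frac{114576}{5375} - 22838} = \sqrt{- \frac{122868826}{5375}} = \frac{i \sqrt{26416797590}}{1075}$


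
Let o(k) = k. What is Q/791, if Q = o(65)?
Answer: 65/791 ≈ 0.082174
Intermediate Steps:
Q = 65
Q/791 = 65/791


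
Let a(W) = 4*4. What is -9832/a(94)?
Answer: -1229/2 ≈ -614.50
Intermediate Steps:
a(W) = 16
-9832/a(94) = -9832/16 = -9832*1/16 = -1229/2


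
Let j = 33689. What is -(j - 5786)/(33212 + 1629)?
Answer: -27903/34841 ≈ -0.80087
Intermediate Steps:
-(j - 5786)/(33212 + 1629) = -(33689 - 5786)/(33212 + 1629) = -27903/34841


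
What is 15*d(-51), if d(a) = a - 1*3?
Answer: -810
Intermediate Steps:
d(a) = -3 + a (d(a) = a - 3 = -3 + a)
15*d(-51) = 15*(-3 - 51) = 15*(-54) = -810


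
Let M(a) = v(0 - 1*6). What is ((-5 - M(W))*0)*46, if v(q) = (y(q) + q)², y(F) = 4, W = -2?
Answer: 0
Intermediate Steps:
v(q) = (4 + q)²
M(a) = 4 (M(a) = (4 + (0 - 1*6))² = (4 + (0 - 6))² = (4 - 6)² = (-2)² = 4)
((-5 - M(W))*0)*46 = ((-5 - 1*4)*0)*46 = ((-5 - 4)*0)*46 = -9*0*46 = 0*46 = 0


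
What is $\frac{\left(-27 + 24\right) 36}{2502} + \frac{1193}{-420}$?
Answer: $- \frac{168347}{58380} \approx -2.8836$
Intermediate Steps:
$\frac{\left(-27 + 24\right) 36}{2502} + \frac{1193}{-420} = \left(-3\right) 36 \cdot \frac{1}{2502} + 1193 \left(- \frac{1}{420}\right) = \left(-108\right) \frac{1}{2502} - \frac{1193}{420} = - \frac{6}{139} - \frac{1193}{420} = - \frac{168347}{58380}$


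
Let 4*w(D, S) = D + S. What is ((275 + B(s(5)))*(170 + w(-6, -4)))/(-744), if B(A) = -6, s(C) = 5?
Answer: -90115/1488 ≈ -60.561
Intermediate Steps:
w(D, S) = D/4 + S/4 (w(D, S) = (D + S)/4 = D/4 + S/4)
((275 + B(s(5)))*(170 + w(-6, -4)))/(-744) = ((275 - 6)*(170 + ((¼)*(-6) + (¼)*(-4))))/(-744) = (269*(170 + (-3/2 - 1)))*(-1/744) = (269*(170 - 5/2))*(-1/744) = (269*(335/2))*(-1/744) = (90115/2)*(-1/744) = -90115/1488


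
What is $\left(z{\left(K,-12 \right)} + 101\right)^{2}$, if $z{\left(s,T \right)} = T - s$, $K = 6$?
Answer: $6889$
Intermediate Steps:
$\left(z{\left(K,-12 \right)} + 101\right)^{2} = \left(\left(-12 - 6\right) + 101\right)^{2} = \left(-18 + 101\right)^{2} = 83^{2} = 6889$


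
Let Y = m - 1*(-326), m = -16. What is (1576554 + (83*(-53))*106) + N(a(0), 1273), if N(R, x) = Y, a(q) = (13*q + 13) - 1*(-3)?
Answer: 1110570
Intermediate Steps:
Y = 310 (Y = -16 - 1*(-326) = -16 + 326 = 310)
a(q) = 16 + 13*q (a(q) = (13 + 13*q) + 3 = 16 + 13*q)
N(R, x) = 310
(1576554 + (83*(-53))*106) + N(a(0), 1273) = (1576554 + (83*(-53))*106) + 310 = (1576554 - 4399*106) + 310 = (1576554 - 466294) + 310 = 1110260 + 310 = 1110570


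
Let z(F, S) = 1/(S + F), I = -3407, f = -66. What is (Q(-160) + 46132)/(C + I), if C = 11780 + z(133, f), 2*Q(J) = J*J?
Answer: 987111/140248 ≈ 7.0383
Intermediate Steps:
Q(J) = J²/2 (Q(J) = (J*J)/2 = J²/2)
z(F, S) = 1/(F + S)
C = 789261/67 (C = 11780 + 1/(133 - 66) = 11780 + 1/67 = 789261/67 ≈ 11780.)
(Q(-160) + 46132)/(C + I) = ((½)*(-160)² + 46132)/(789261/67 - 3407) = ((½)*25600 + 46132)/(560992/67) = (12800 + 46132)*(67/560992) = 58932*(67/560992) = 987111/140248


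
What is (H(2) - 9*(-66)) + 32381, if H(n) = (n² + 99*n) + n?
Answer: 33179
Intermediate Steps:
H(n) = n² + 100*n
(H(2) - 9*(-66)) + 32381 = (2*(100 + 2) - 9*(-66)) + 32381 = (2*102 + 594) + 32381 = (204 + 594) + 32381 = 798 + 32381 = 33179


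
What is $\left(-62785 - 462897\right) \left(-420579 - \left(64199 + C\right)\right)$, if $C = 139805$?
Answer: $328332040606$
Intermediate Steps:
$\left(-62785 - 462897\right) \left(-420579 - \left(64199 + C\right)\right) = \left(-62785 - 462897\right) \left(-420579 - 204004\right) = - 525682 \left(-420579 - 204004\right) = \left(-525682\right) \left(-624583\right) = 328332040606$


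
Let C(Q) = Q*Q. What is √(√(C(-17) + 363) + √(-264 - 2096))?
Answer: √(2*√163 + 2*I*√590) ≈ 6.341 + 3.8306*I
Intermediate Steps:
C(Q) = Q²
√(√(C(-17) + 363) + √(-264 - 2096)) = √(√((-17)² + 363) + √(-264 - 2096)) = √(√(289 + 363) + √(-2360)) = √(√652 + 2*I*√590) = √(2*√163 + 2*I*√590)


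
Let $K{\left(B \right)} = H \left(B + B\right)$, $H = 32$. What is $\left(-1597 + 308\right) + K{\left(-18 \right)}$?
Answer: $-2441$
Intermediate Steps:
$K{\left(B \right)} = 64 B$ ($K{\left(B \right)} = 32 \left(B + B\right) = 32 \cdot 2 B = 64 B$)
$\left(-1597 + 308\right) + K{\left(-18 \right)} = \left(-1597 + 308\right) + 64 \left(-18\right) = -1289 - 1152 = -2441$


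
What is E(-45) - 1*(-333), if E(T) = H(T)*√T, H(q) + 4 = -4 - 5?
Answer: 333 - 39*I*√5 ≈ 333.0 - 87.207*I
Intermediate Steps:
H(q) = -13 (H(q) = -4 + (-4 - 5) = -4 - 9 = -13)
E(T) = -13*√T
E(-45) - 1*(-333) = -39*I*√5 - 1*(-333) = -39*I*√5 + 333 = 333 - 39*I*√5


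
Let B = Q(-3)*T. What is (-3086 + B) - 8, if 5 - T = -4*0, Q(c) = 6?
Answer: -3064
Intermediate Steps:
T = 5 (T = 5 - (-4)*0 = 5 - 1*0 = 5 + 0 = 5)
B = 30 (B = 6*5 = 30)
(-3086 + B) - 8 = (-3086 + 30) - 8 = -3056 - 8 = -3064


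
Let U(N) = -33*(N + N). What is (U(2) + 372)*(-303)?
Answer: -72720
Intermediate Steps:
U(N) = -66*N
(U(2) + 372)*(-303) = (-66*2 + 372)*(-303) = (-132 + 372)*(-303) = 240*(-303) = -72720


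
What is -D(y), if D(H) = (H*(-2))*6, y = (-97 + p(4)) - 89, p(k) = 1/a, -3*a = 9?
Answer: -2236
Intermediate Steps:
a = -3 (a = -1/3*9 = -3)
p(k) = -1/3 (p(k) = 1/(-3) = -1/3)
y = -559/3 (y = (-97 - 1/3) - 89 = -292/3 - 89 = -559/3 ≈ -186.33)
D(H) = -12*H (D(H) = -2*H*6 = -12*H)
-D(y) = -(-12)*(-559)/3 = -1*2236 = -2236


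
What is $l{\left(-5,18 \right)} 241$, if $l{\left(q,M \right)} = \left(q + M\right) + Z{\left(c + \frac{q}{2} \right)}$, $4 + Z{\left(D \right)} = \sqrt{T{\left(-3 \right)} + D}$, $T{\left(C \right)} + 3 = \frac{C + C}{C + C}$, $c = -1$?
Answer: $2169 + \frac{241 i \sqrt{22}}{2} \approx 2169.0 + 565.2 i$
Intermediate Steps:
$T{\left(C \right)} = -2$ ($T{\left(C \right)} = -3 + \frac{C + C}{C + C} = -3 + \frac{2 C}{2 C} = -3 + 2 C \frac{1}{2 C} = -3 + 1 = -2$)
$Z{\left(D \right)} = -4 + \sqrt{-2 + D}$
$l{\left(q,M \right)} = -4 + M + q + \sqrt{-3 + \frac{q}{2}}$ ($l{\left(q,M \right)} = \left(q + M\right) + \left(-4 + \sqrt{-2 + \left(-1 + \frac{q}{2}\right)}\right) = \left(M + q\right) + \left(-4 + \sqrt{-2 + \left(-1 + q \frac{1}{2}\right)}\right) = \left(M + q\right) + \left(-4 + \sqrt{-2 + \left(-1 + \frac{q}{2}\right)}\right) = \left(M + q\right) + \left(-4 + \sqrt{-3 + \frac{q}{2}}\right) = -4 + M + q + \sqrt{-3 + \frac{q}{2}}$)
$l{\left(-5,18 \right)} 241 = \left(-4 + 18 - 5 + \frac{\sqrt{-12 + 2 \left(-5\right)}}{2}\right) 241 = \left(-4 + 18 - 5 + \frac{\sqrt{-12 - 10}}{2}\right) 241 = \left(-4 + 18 - 5 + \frac{\sqrt{-22}}{2}\right) 241 = \left(-4 + 18 - 5 + \frac{i \sqrt{22}}{2}\right) 241 = \left(9 + \frac{i \sqrt{22}}{2}\right) 241 = 2169 + \frac{241 i \sqrt{22}}{2}$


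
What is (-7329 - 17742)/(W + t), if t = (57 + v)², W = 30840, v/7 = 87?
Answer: -8357/158132 ≈ -0.052848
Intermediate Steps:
v = 609 (v = 7*87 = 609)
t = 443556 (t = (57 + 609)² = 666² = 443556)
(-7329 - 17742)/(W + t) = (-7329 - 17742)/(30840 + 443556) = -25071/474396 = -25071*1/474396 = -8357/158132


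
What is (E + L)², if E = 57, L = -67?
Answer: 100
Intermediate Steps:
(E + L)² = (57 - 67)² = (-10)² = 100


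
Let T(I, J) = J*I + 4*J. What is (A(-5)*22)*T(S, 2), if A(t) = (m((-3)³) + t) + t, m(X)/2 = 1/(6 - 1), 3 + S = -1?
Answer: 0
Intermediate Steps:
S = -4 (S = -3 - 1 = -4)
T(I, J) = 4*J + I*J (T(I, J) = I*J + 4*J = 4*J + I*J)
m(X) = ⅖ (m(X) = 2/(6 - 1) = 2/5 = 2*(⅕) = ⅖)
A(t) = ⅖ + 2*t (A(t) = (⅖ + t) + t = ⅖ + 2*t)
(A(-5)*22)*T(S, 2) = ((⅖ + 2*(-5))*22)*(2*(4 - 4)) = ((⅖ - 10)*22)*(2*0) = -48/5*22*0 = -1056/5*0 = 0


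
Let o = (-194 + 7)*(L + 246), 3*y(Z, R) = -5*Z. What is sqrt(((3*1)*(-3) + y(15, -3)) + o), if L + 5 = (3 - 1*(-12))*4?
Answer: I*sqrt(56321) ≈ 237.32*I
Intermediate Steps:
y(Z, R) = -5*Z/3 (y(Z, R) = (-5*Z)/3 = -5*Z/3)
L = 55 (L = -5 + (3 - 1*(-12))*4 = -5 + (3 + 12)*4 = -5 + 15*4 = -5 + 60 = 55)
o = -56287 (o = (-194 + 7)*(55 + 246) = -187*301 = -56287)
sqrt(((3*1)*(-3) + y(15, -3)) + o) = sqrt(((3*1)*(-3) - 5/3*15) - 56287) = sqrt((3*(-3) - 25) - 56287) = sqrt((-9 - 25) - 56287) = sqrt(-34 - 56287) = sqrt(-56321) = I*sqrt(56321)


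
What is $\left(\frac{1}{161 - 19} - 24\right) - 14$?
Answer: $- \frac{5395}{142} \approx -37.993$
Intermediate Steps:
$\left(\frac{1}{161 - 19} - 24\right) - 14 = \left(\frac{1}{142} - 24\right) - 14 = - \frac{3407}{142} - 14 = - \frac{5395}{142}$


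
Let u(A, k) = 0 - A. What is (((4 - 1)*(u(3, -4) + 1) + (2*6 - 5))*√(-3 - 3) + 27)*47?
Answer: 1269 + 47*I*√6 ≈ 1269.0 + 115.13*I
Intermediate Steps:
u(A, k) = -A
(((4 - 1)*(u(3, -4) + 1) + (2*6 - 5))*√(-3 - 3) + 27)*47 = (((4 - 1)*(-1*3 + 1) + (2*6 - 5))*√(-3 - 3) + 27)*47 = ((3*(-3 + 1) + (12 - 5))*√(-6) + 27)*47 = ((3*(-2) + 7)*(I*√6) + 27)*47 = ((-6 + 7)*(I*√6) + 27)*47 = (1*(I*√6) + 27)*47 = (I*√6 + 27)*47 = (27 + I*√6)*47 = 1269 + 47*I*√6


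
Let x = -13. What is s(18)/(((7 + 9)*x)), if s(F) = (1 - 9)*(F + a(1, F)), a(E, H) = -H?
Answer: 0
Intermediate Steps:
s(F) = 0 (s(F) = (1 - 9)*(F - F) = -8*0 = 0)
s(18)/(((7 + 9)*x)) = 0/(((7 + 9)*(-13))) = 0/((16*(-13))) = 0/(-208) = 0*(-1/208) = 0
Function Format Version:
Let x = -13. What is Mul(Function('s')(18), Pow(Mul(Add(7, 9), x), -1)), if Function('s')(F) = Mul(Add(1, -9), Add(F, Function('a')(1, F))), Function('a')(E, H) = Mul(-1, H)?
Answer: 0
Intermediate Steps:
Function('s')(F) = 0 (Function('s')(F) = Mul(Add(1, -9), Add(F, Mul(-1, F))) = Mul(-8, 0) = 0)
Mul(Function('s')(18), Pow(Mul(Add(7, 9), x), -1)) = Mul(0, Pow(Mul(Add(7, 9), -13), -1)) = Mul(0, Pow(Mul(16, -13), -1)) = Mul(0, Pow(-208, -1)) = Mul(0, Rational(-1, 208)) = 0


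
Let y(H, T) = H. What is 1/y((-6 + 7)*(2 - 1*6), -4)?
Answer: -¼ ≈ -0.25000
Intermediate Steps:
1/y((-6 + 7)*(2 - 1*6), -4) = 1/((-6 + 7)*(2 - 1*6)) = 1/(1*(2 - 6)) = 1/(1*(-4)) = 1/(-4) = -¼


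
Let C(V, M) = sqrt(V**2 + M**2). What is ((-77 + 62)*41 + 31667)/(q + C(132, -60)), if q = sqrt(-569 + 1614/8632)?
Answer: 67010216/(25896*sqrt(146) + I*sqrt(2648941763)) ≈ 208.52 - 34.298*I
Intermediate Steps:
q = I*sqrt(2648941763)/2158 (q = sqrt(-569 + 1614*(1/8632)) = sqrt(-569 + 807/4316) = sqrt(-2454997/4316) = I*sqrt(2648941763)/2158 ≈ 23.85*I)
C(V, M) = sqrt(M**2 + V**2)
((-77 + 62)*41 + 31667)/(q + C(132, -60)) = ((-77 + 62)*41 + 31667)/(I*sqrt(2648941763)/2158 + sqrt((-60)**2 + 132**2)) = (-15*41 + 31667)/(I*sqrt(2648941763)/2158 + sqrt(3600 + 17424)) = (-615 + 31667)/(I*sqrt(2648941763)/2158 + sqrt(21024)) = 31052/(I*sqrt(2648941763)/2158 + 12*sqrt(146)) = 31052/(12*sqrt(146) + I*sqrt(2648941763)/2158)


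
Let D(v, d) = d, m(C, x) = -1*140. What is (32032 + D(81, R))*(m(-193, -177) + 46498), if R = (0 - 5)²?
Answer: 1486098406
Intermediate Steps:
R = 25 (R = (-5)² = 25)
m(C, x) = -140
(32032 + D(81, R))*(m(-193, -177) + 46498) = (32032 + 25)*(-140 + 46498) = 32057*46358 = 1486098406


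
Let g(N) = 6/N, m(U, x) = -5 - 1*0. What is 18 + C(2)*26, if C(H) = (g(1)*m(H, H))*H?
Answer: -1542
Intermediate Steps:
m(U, x) = -5 (m(U, x) = -5 + 0 = -5)
C(H) = -30*H (C(H) = ((6/1)*(-5))*H = ((6*1)*(-5))*H = (6*(-5))*H = -30*H)
18 + C(2)*26 = 18 - 30*2*26 = 18 - 60*26 = 18 - 1560 = -1542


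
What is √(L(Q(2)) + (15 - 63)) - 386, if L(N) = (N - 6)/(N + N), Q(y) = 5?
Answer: -386 + I*√4810/10 ≈ -386.0 + 6.9354*I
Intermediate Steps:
L(N) = (-6 + N)/(2*N) (L(N) = (-6 + N)/((2*N)) = (-6 + N)*(1/(2*N)) = (-6 + N)/(2*N))
√(L(Q(2)) + (15 - 63)) - 386 = √((½)*(-6 + 5)/5 + (15 - 63)) - 386 = √((½)*(⅕)*(-1) - 48) - 386 = √(-⅒ - 48) - 386 = √(-481/10) - 386 = I*√4810/10 - 386 = -386 + I*√4810/10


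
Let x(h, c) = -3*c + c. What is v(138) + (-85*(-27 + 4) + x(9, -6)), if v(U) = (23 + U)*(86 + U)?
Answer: 38031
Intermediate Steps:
x(h, c) = -2*c
v(138) + (-85*(-27 + 4) + x(9, -6)) = (1978 + 138**2 + 109*138) + (-85*(-27 + 4) - 2*(-6)) = (1978 + 19044 + 15042) + (-85*(-23) + 12) = 36064 + (1955 + 12) = 36064 + 1967 = 38031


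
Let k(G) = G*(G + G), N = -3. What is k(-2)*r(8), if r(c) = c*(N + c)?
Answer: 320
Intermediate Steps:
k(G) = 2*G² (k(G) = G*(2*G) = 2*G²)
r(c) = c*(-3 + c)
k(-2)*r(8) = (2*(-2)²)*(8*(-3 + 8)) = (2*4)*(8*5) = 8*40 = 320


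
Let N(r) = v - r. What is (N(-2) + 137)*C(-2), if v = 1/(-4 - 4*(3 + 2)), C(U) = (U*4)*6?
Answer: -6670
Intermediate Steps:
C(U) = 24*U (C(U) = (4*U)*6 = 24*U)
v = -1/24 (v = 1/(-4 - 4*5) = 1/(-4 - 20) = 1/(-24) = -1/24 ≈ -0.041667)
N(r) = -1/24 - r
(N(-2) + 137)*C(-2) = ((-1/24 - 1*(-2)) + 137)*(24*(-2)) = ((-1/24 + 2) + 137)*(-48) = (47/24 + 137)*(-48) = (3335/24)*(-48) = -6670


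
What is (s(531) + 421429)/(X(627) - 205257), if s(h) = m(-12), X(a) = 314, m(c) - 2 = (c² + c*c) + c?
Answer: -421707/204943 ≈ -2.0577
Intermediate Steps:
m(c) = 2 + c + 2*c² (m(c) = 2 + ((c² + c*c) + c) = 2 + ((c² + c²) + c) = 2 + (2*c² + c) = 2 + (c + 2*c²) = 2 + c + 2*c²)
s(h) = 278 (s(h) = 2 - 12 + 2*(-12)² = 2 - 12 + 2*144 = 2 - 12 + 288 = 278)
(s(531) + 421429)/(X(627) - 205257) = (278 + 421429)/(314 - 205257) = 421707/(-204943) = 421707*(-1/204943) = -421707/204943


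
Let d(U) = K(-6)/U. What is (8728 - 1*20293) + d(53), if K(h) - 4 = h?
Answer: -612947/53 ≈ -11565.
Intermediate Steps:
K(h) = 4 + h
d(U) = -2/U (d(U) = (4 - 6)/U = -2/U)
(8728 - 1*20293) + d(53) = (8728 - 1*20293) - 2/53 = (8728 - 20293) - 2*1/53 = -11565 - 2/53 = -612947/53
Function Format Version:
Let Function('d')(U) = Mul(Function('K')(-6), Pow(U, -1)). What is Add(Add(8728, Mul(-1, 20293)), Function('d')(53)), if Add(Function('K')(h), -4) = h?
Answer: Rational(-612947, 53) ≈ -11565.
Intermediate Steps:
Function('K')(h) = Add(4, h)
Function('d')(U) = Mul(-2, Pow(U, -1)) (Function('d')(U) = Mul(Add(4, -6), Pow(U, -1)) = Mul(-2, Pow(U, -1)))
Add(Add(8728, Mul(-1, 20293)), Function('d')(53)) = Add(Add(8728, Mul(-1, 20293)), Mul(-2, Pow(53, -1))) = Add(Add(8728, -20293), Mul(-2, Rational(1, 53))) = Add(-11565, Rational(-2, 53)) = Rational(-612947, 53)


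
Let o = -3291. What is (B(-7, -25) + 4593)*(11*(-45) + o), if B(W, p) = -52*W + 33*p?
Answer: -15643752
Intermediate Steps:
(B(-7, -25) + 4593)*(11*(-45) + o) = ((-52*(-7) + 33*(-25)) + 4593)*(11*(-45) - 3291) = ((364 - 825) + 4593)*(-495 - 3291) = (-461 + 4593)*(-3786) = 4132*(-3786) = -15643752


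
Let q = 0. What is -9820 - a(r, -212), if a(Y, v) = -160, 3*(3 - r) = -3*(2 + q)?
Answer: -9660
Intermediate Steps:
r = 5 (r = 3 - (-1)*(2 + 0) = 3 - (-1)*2 = 3 - ⅓*(-6) = 3 + 2 = 5)
-9820 - a(r, -212) = -9820 - 1*(-160) = -9820 + 160 = -9660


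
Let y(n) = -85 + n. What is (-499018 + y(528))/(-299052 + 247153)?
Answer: 498575/51899 ≈ 9.6066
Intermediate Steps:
(-499018 + y(528))/(-299052 + 247153) = (-499018 + (-85 + 528))/(-299052 + 247153) = (-499018 + 443)/(-51899) = -498575*(-1/51899) = 498575/51899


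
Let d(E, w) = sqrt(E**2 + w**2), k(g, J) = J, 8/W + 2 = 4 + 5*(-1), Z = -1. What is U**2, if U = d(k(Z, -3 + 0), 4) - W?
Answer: 529/9 ≈ 58.778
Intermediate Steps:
W = -8/3 (W = 8/(-2 + (4 + 5*(-1))) = 8/(-2 + (4 - 5)) = 8/(-2 - 1) = 8/(-3) = 8*(-1/3) = -8/3 ≈ -2.6667)
U = 23/3 (U = sqrt((-3 + 0)**2 + 4**2) - 1*(-8/3) = sqrt((-3)**2 + 16) + 8/3 = sqrt(9 + 16) + 8/3 = sqrt(25) + 8/3 = 5 + 8/3 = 23/3 ≈ 7.6667)
U**2 = (23/3)**2 = 529/9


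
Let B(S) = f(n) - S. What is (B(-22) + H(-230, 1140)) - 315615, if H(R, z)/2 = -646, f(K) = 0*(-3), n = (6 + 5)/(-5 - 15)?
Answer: -316885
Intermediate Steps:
n = -11/20 (n = 11/(-20) = 11*(-1/20) = -11/20 ≈ -0.55000)
f(K) = 0
H(R, z) = -1292 (H(R, z) = 2*(-646) = -1292)
B(S) = -S (B(S) = 0 - S = -S)
(B(-22) + H(-230, 1140)) - 315615 = (-1*(-22) - 1292) - 315615 = (22 - 1292) - 315615 = -1270 - 315615 = -316885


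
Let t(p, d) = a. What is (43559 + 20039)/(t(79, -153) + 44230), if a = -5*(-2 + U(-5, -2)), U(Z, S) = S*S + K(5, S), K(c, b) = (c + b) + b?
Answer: 63598/44215 ≈ 1.4384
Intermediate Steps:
K(c, b) = c + 2*b (K(c, b) = (b + c) + b = c + 2*b)
U(Z, S) = 5 + S² + 2*S (U(Z, S) = S*S + (5 + 2*S) = S² + (5 + 2*S) = 5 + S² + 2*S)
a = -15 (a = -5*(-2 + (5 + (-2)² + 2*(-2))) = -5*(-2 + (5 + 4 - 4)) = -5*(-2 + 5) = -5*3 = -15)
t(p, d) = -15
(43559 + 20039)/(t(79, -153) + 44230) = (43559 + 20039)/(-15 + 44230) = 63598/44215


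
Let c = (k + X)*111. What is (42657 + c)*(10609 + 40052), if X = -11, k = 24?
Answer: 2234150100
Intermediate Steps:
c = 1443 (c = (24 - 11)*111 = 13*111 = 1443)
(42657 + c)*(10609 + 40052) = (42657 + 1443)*(10609 + 40052) = 44100*50661 = 2234150100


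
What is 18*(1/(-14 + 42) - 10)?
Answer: -2511/14 ≈ -179.36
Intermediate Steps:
18*(1/(-14 + 42) - 10) = 18*(1/28 - 10) = 18*(-279/28) = -2511/14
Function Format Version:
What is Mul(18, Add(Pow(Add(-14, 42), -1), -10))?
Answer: Rational(-2511, 14) ≈ -179.36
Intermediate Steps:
Mul(18, Add(Pow(Add(-14, 42), -1), -10)) = Mul(18, Add(Pow(28, -1), -10)) = Mul(18, Add(Rational(1, 28), -10)) = Mul(18, Rational(-279, 28)) = Rational(-2511, 14)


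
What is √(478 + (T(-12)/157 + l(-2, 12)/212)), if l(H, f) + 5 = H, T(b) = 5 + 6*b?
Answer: √132257710129/16642 ≈ 21.853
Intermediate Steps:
l(H, f) = -5 + H
√(478 + (T(-12)/157 + l(-2, 12)/212)) = √(478 + ((5 + 6*(-12))/157 + (-5 - 2)/212)) = √(478 + ((5 - 72)*(1/157) - 7*1/212)) = √(478 + (-67*1/157 - 7/212)) = √(478 + (-67/157 - 7/212)) = √(478 - 15303/33284) = √(15894449/33284) = √132257710129/16642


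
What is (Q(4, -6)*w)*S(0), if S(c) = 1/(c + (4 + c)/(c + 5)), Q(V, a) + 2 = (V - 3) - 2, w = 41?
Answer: -615/4 ≈ -153.75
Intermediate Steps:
Q(V, a) = -7 + V (Q(V, a) = -2 + ((V - 3) - 2) = -2 + ((-3 + V) - 2) = -2 + (-5 + V) = -7 + V)
S(c) = 1/(c + (4 + c)/(5 + c))
(Q(4, -6)*w)*S(0) = ((-7 + 4)*41)*((5 + 0)/(4 + 0**2 + 6*0)) = (-3*41)*(5/(4 + 0 + 0)) = -123*5/4 = -615/4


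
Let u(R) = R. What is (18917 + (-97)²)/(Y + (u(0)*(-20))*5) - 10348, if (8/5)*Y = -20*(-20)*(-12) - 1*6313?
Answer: -575213228/55565 ≈ -10352.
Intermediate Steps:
Y = -55565/8 (Y = 5*(-20*(-20)*(-12) - 1*6313)/8 = 5*(400*(-12) - 6313)/8 = 5*(-4800 - 6313)/8 = (5/8)*(-11113) = -55565/8 ≈ -6945.6)
(18917 + (-97)²)/(Y + (u(0)*(-20))*5) - 10348 = (18917 + (-97)²)/(-55565/8 + (0*(-20))*5) - 10348 = (18917 + 9409)/(-55565/8 + 0*5) - 10348 = 28326/(-55565/8 + 0) - 10348 = 28326/(-55565/8) - 10348 = 28326*(-8/55565) - 10348 = -226608/55565 - 10348 = -575213228/55565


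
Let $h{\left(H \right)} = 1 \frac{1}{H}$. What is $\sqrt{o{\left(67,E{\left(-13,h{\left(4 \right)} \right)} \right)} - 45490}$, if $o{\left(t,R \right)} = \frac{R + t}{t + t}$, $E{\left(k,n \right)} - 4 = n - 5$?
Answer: $\frac{5 i \sqrt{130689530}}{268} \approx 213.28 i$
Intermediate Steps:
$h{\left(H \right)} = \frac{1}{H}$
$E{\left(k,n \right)} = -1 + n$ ($E{\left(k,n \right)} = 4 + \left(n - 5\right) = 4 + \left(-5 + n\right) = -1 + n$)
$o{\left(t,R \right)} = \frac{R + t}{2 t}$
$\sqrt{o{\left(67,E{\left(-13,h{\left(4 \right)} \right)} \right)} - 45490} = \sqrt{\frac{\left(-1 + \frac{1}{4}\right) + 67}{2 \cdot 67} - 45490} = \sqrt{\frac{1}{2} \cdot \frac{1}{67} \left(\left(-1 + \frac{1}{4}\right) + 67\right) - 45490} = \sqrt{\frac{1}{2} \cdot \frac{1}{67} \left(- \frac{3}{4} + 67\right) - 45490} = \sqrt{\frac{1}{2} \cdot \frac{1}{67} \cdot \frac{265}{4} - 45490} = \sqrt{\frac{265}{536} - 45490} = \sqrt{- \frac{24382375}{536}} = \frac{5 i \sqrt{130689530}}{268}$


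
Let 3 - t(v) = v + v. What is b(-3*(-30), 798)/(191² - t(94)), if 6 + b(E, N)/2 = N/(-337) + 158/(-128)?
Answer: -207103/395406144 ≈ -0.00052377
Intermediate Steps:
t(v) = 3 - 2*v (t(v) = 3 - (v + v) = 3 - 2*v)
b(E, N) = -463/32 - 2*N/337 (b(E, N) = -12 + 2*(N/(-337) + 158/(-128)) = -12 + 2*(N*(-1/337) + 158*(-1/128)) = -12 + 2*(-N/337 - 79/64) = -12 + 2*(-79/64 - N/337) = -12 + (-79/32 - 2*N/337) = -463/32 - 2*N/337)
b(-3*(-30), 798)/(191² - t(94)) = (-463/32 - 2/337*798)/(191² - (3 - 2*94)) = (-463/32 - 1596/337)/(36481 - (3 - 188)) = -207103/(10784*(36481 - 1*(-185))) = -207103/(10784*(36481 + 185)) = -207103/10784/36666 = -207103/10784*1/36666 = -207103/395406144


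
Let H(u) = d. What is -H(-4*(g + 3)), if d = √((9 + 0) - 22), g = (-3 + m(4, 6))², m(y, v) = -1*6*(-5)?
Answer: -I*√13 ≈ -3.6056*I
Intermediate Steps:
m(y, v) = 30 (m(y, v) = -6*(-5) = 30)
g = 729 (g = (-3 + 30)² = 27² = 729)
d = I*√13 (d = √(9 - 22) = √(-13) = I*√13 ≈ 3.6056*I)
H(u) = I*√13
-H(-4*(g + 3)) = -I*√13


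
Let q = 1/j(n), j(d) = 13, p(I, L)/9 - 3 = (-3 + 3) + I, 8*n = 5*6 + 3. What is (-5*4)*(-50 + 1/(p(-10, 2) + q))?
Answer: 409130/409 ≈ 1000.3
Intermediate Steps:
n = 33/8 (n = (5*6 + 3)/8 = (30 + 3)/8 = (⅛)*33 = 33/8 ≈ 4.1250)
p(I, L) = 27 + 9*I (p(I, L) = 27 + 9*((-3 + 3) + I) = 27 + 9*(0 + I) = 27 + 9*I)
q = 1/13 ≈ 0.076923
(-5*4)*(-50 + 1/(p(-10, 2) + q)) = (-5*4)*(-50 + 1/((27 + 9*(-10)) + 1/13)) = -20*(-50 + 1/((27 - 90) + 1/13)) = -20*(-50 + 1/(-63 + 1/13)) = -20*(-50 + 1/(-818/13)) = -20*(-50 - 13/818) = -20*(-40913/818) = 409130/409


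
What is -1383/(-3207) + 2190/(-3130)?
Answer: -89818/334597 ≈ -0.26844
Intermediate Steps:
-1383/(-3207) + 2190/(-3130) = -1383*(-1/3207) + 2190*(-1/3130) = 461/1069 - 219/313 = -89818/334597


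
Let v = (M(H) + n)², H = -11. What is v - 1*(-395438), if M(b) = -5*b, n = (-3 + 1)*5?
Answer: 397463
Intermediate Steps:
n = -10 (n = -2*5 = -10)
v = 2025 (v = (-5*(-11) - 10)² = (55 - 10)² = 45² = 2025)
v - 1*(-395438) = 2025 - 1*(-395438) = 2025 + 395438 = 397463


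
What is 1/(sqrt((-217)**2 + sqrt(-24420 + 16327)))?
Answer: 1/sqrt(47089 + I*sqrt(8093)) ≈ 0.0046083 - 4.4e-6*I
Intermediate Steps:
1/(sqrt((-217)**2 + sqrt(-24420 + 16327))) = 1/(sqrt(47089 + sqrt(-8093))) = 1/(sqrt(47089 + I*sqrt(8093))) = 1/sqrt(47089 + I*sqrt(8093))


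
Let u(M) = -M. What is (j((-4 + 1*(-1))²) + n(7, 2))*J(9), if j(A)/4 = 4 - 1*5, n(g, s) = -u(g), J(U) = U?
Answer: 27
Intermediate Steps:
n(g, s) = g (n(g, s) = -(-1)*g = g)
j(A) = -4 (j(A) = 4*(4 - 1*5) = 4*(4 - 5) = 4*(-1) = -4)
(j((-4 + 1*(-1))²) + n(7, 2))*J(9) = (-4 + 7)*9 = 3*9 = 27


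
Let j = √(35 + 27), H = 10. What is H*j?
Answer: 10*√62 ≈ 78.740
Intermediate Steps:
j = √62 ≈ 7.8740
H*j = 10*√62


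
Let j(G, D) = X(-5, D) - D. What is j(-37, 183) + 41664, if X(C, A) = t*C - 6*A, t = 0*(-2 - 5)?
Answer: 40383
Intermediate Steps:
t = 0 (t = 0*(-7) = 0)
X(C, A) = -6*A (X(C, A) = 0*C - 6*A = 0 - 6*A = -6*A)
j(G, D) = -7*D (j(G, D) = -6*D - D = -7*D)
j(-37, 183) + 41664 = -7*183 + 41664 = -1281 + 41664 = 40383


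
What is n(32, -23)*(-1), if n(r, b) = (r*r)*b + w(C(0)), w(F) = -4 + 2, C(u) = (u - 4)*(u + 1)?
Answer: 23554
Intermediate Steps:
C(u) = (1 + u)*(-4 + u) (C(u) = (-4 + u)*(1 + u) = (1 + u)*(-4 + u))
w(F) = -2
n(r, b) = -2 + b*r² (n(r, b) = (r*r)*b - 2 = r²*b - 2 = b*r² - 2 = -2 + b*r²)
n(32, -23)*(-1) = (-2 - 23*32²)*(-1) = (-2 - 23*1024)*(-1) = (-2 - 23552)*(-1) = -23554*(-1) = 23554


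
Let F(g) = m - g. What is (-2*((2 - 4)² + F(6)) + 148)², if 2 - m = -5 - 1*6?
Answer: 15876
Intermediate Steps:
m = 13 (m = 2 - (-5 - 1*6) = 2 - (-5 - 6) = 2 - 1*(-11) = 2 + 11 = 13)
F(g) = 13 - g
(-2*((2 - 4)² + F(6)) + 148)² = (-2*((2 - 4)² + (13 - 1*6)) + 148)² = (-2*((-2)² + (13 - 6)) + 148)² = (-2*(4 + 7) + 148)² = (-2*11 + 148)² = (-22 + 148)² = 126² = 15876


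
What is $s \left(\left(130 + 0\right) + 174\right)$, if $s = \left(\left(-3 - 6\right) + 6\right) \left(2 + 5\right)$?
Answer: $-6384$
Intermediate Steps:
$s = -21$ ($s = \left(\left(-3 - 6\right) + 6\right) 7 = \left(-9 + 6\right) 7 = \left(-3\right) 7 = -21$)
$s \left(\left(130 + 0\right) + 174\right) = - 21 \left(\left(130 + 0\right) + 174\right) = - 21 \left(130 + 174\right) = \left(-21\right) 304 = -6384$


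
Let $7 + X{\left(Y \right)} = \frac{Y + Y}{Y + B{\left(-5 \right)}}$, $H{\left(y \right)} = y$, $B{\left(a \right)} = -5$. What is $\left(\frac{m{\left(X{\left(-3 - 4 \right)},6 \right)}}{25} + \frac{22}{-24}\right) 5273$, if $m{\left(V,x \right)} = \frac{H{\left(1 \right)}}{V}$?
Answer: $- \frac{51132281}{10500} \approx -4869.7$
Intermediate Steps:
$X{\left(Y \right)} = -7 + \frac{2 Y}{-5 + Y}$ ($X{\left(Y \right)} = -7 + \frac{Y + Y}{Y - 5} = -7 + \frac{2 Y}{-5 + Y}$)
$m{\left(V,x \right)} = \frac{1}{V}$ ($m{\left(V,x \right)} = 1 \frac{1}{V} = \frac{1}{V}$)
$\left(\frac{m{\left(X{\left(-3 - 4 \right)},6 \right)}}{25} + \frac{22}{-24}\right) 5273 = \left(\frac{1}{\frac{5 \left(7 - \left(-3 - 4\right)\right)}{-5 - 7} \cdot 25} + \frac{22}{-24}\right) 5273 = \left(\frac{1}{5 \frac{1}{-5 - 7} \left(7 - -7\right)} \frac{1}{25} + 22 \left(- \frac{1}{24}\right)\right) 5273 = \left(\frac{1}{5 \frac{1}{-12} \left(7 + 7\right)} \frac{1}{25} - \frac{11}{12}\right) 5273 = \left(\frac{1}{5 \left(- \frac{1}{12}\right) 14} \cdot \frac{1}{25} - \frac{11}{12}\right) 5273 = \left(\frac{1}{- \frac{35}{6}} \cdot \frac{1}{25} - \frac{11}{12}\right) 5273 = \left(\left(- \frac{6}{35}\right) \frac{1}{25} - \frac{11}{12}\right) 5273 = \left(- \frac{6}{875} - \frac{11}{12}\right) 5273 = \left(- \frac{9697}{10500}\right) 5273 = - \frac{51132281}{10500}$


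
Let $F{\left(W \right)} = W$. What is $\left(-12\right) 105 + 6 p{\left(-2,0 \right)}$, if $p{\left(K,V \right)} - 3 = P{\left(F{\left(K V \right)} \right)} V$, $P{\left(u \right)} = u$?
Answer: $-1242$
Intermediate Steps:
$p{\left(K,V \right)} = 3 + K V^{2}$ ($p{\left(K,V \right)} = 3 + K V V = 3 + K V^{2}$)
$\left(-12\right) 105 + 6 p{\left(-2,0 \right)} = \left(-12\right) 105 + 6 \left(3 - 2 \cdot 0^{2}\right) = -1260 + 6 \left(3 - 0\right) = -1260 + 6 \left(3 + 0\right) = -1260 + 6 \cdot 3 = -1260 + 18 = -1242$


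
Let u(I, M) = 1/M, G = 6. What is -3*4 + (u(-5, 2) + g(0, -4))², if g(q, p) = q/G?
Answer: -47/4 ≈ -11.750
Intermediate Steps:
g(q, p) = q/6
-3*4 + (u(-5, 2) + g(0, -4))² = -3*4 + (1/2 + (⅙)*0)² = -12 + (½ + 0)² = -12 + (½)² = -12 + ¼ = -47/4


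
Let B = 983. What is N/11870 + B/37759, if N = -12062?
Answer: -221890424/224099665 ≈ -0.99014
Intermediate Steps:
N/11870 + B/37759 = -12062/11870 + 983/37759 = -12062*1/11870 + 983*(1/37759) = -6031/5935 + 983/37759 = -221890424/224099665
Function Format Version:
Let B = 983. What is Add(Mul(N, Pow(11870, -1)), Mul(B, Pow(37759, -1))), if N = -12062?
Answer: Rational(-221890424, 224099665) ≈ -0.99014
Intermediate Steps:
Add(Mul(N, Pow(11870, -1)), Mul(B, Pow(37759, -1))) = Add(Mul(-12062, Pow(11870, -1)), Mul(983, Pow(37759, -1))) = Add(Mul(-12062, Rational(1, 11870)), Mul(983, Rational(1, 37759))) = Add(Rational(-6031, 5935), Rational(983, 37759)) = Rational(-221890424, 224099665)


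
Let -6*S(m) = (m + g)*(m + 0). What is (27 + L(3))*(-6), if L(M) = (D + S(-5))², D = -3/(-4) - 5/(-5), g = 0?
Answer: -4729/24 ≈ -197.04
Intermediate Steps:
S(m) = -m²/6 (S(m) = -(m + 0)*(m + 0)/6 = -m*m/6 = -m²/6)
D = 7/4 (D = -3*(-¼) - 5*(-⅕) = ¾ + 1 = 7/4 ≈ 1.7500)
L(M) = 841/144 (L(M) = (7/4 - ⅙*(-5)²)² = (7/4 - ⅙*25)² = (7/4 - 25/6)² = (-29/12)² = 841/144)
(27 + L(3))*(-6) = (27 + 841/144)*(-6) = (4729/144)*(-6) = -4729/24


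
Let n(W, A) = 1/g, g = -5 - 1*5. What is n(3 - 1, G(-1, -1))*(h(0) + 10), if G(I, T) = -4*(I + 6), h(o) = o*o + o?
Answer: -1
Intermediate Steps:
h(o) = o + o**2 (h(o) = o**2 + o = o + o**2)
G(I, T) = -24 - 4*I (G(I, T) = -4*(6 + I) = -24 - 4*I)
g = -10 (g = -5 - 5 = -10)
n(W, A) = -1/10 (n(W, A) = 1/(-10) = -1/10)
n(3 - 1, G(-1, -1))*(h(0) + 10) = -(0*(1 + 0) + 10)/10 = -(0*1 + 10)/10 = -(0 + 10)/10 = -1/10*10 = -1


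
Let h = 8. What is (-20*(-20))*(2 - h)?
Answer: -2400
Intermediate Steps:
(-20*(-20))*(2 - h) = (-20*(-20))*(2 - 1*8) = 400*(2 - 8) = 400*(-6) = -2400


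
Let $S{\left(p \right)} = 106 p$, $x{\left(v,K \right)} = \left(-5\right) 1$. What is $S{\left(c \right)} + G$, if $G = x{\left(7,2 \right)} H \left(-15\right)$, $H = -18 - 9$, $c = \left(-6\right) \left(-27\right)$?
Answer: $15147$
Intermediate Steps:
$c = 162$
$x{\left(v,K \right)} = -5$
$H = -27$ ($H = -18 - 9 = -27$)
$G = -2025$ ($G = \left(-5\right) \left(-27\right) \left(-15\right) = 135 \left(-15\right) = -2025$)
$S{\left(c \right)} + G = 106 \cdot 162 - 2025 = 17172 - 2025 = 15147$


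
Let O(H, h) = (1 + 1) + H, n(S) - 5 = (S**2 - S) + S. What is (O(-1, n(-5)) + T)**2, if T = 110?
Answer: 12321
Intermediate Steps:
n(S) = 5 + S**2 (n(S) = 5 + ((S**2 - S) + S) = 5 + S**2)
O(H, h) = 2 + H
(O(-1, n(-5)) + T)**2 = ((2 - 1) + 110)**2 = (1 + 110)**2 = 111**2 = 12321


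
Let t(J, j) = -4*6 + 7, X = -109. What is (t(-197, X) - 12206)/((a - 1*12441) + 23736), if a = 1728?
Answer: -12223/13023 ≈ -0.93857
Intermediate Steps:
t(J, j) = -17 (t(J, j) = -24 + 7 = -17)
(t(-197, X) - 12206)/((a - 1*12441) + 23736) = (-17 - 12206)/((1728 - 1*12441) + 23736) = -12223/((1728 - 12441) + 23736) = -12223/(-10713 + 23736) = -12223/13023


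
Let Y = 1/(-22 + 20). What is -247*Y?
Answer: 247/2 ≈ 123.50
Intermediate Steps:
Y = -1/2 (Y = 1/(-2) = -1/2 ≈ -0.50000)
-247*Y = -247*(-1/2) = 247/2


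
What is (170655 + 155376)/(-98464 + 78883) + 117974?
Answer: 769907621/6527 ≈ 1.1796e+5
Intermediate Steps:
(170655 + 155376)/(-98464 + 78883) + 117974 = 326031/(-19581) + 117974 = 326031*(-1/19581) + 117974 = -108677/6527 + 117974 = 769907621/6527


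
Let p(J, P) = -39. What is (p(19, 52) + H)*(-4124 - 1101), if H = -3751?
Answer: 19802750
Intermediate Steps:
(p(19, 52) + H)*(-4124 - 1101) = (-39 - 3751)*(-4124 - 1101) = -3790*(-5225) = 19802750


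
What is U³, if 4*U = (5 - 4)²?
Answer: 1/64 ≈ 0.015625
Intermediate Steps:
U = ¼ (U = (5 - 4)²/4 = (¼)*1² = (¼)*1 = ¼ ≈ 0.25000)
U³ = (¼)³ = 1/64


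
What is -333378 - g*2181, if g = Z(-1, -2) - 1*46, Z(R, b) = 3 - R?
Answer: -241776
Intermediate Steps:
g = -42 (g = (3 - 1*(-1)) - 1*46 = (3 + 1) - 46 = 4 - 46 = -42)
-333378 - g*2181 = -333378 - (-42)*2181 = -333378 - 1*(-91602) = -333378 + 91602 = -241776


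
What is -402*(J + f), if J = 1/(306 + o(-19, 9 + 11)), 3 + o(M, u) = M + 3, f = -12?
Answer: 1384086/287 ≈ 4822.6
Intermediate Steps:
o(M, u) = M (o(M, u) = -3 + (M + 3) = -3 + (3 + M) = M)
J = 1/287 (J = 1/(306 - 19) = 1/287 ≈ 0.0034843)
-402*(J + f) = -402*(1/287 - 12) = -402*(-3443/287) = 1384086/287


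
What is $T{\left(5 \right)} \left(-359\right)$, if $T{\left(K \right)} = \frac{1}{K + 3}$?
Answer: $- \frac{359}{8} \approx -44.875$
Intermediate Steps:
$T{\left(K \right)} = \frac{1}{3 + K}$
$T{\left(5 \right)} \left(-359\right) = \frac{1}{3 + 5} \left(-359\right) = \frac{1}{8} \left(-359\right) = - \frac{359}{8}$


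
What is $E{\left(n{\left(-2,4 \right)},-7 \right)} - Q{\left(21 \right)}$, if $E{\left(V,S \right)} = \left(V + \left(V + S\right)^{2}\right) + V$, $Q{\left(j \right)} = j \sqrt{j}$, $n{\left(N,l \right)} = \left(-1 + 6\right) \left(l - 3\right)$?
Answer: $14 - 21 \sqrt{21} \approx -82.234$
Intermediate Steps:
$n{\left(N,l \right)} = -15 + 5 l$ ($n{\left(N,l \right)} = 5 \left(-3 + l\right) = -15 + 5 l$)
$Q{\left(j \right)} = j^{\frac{3}{2}}$
$E{\left(V,S \right)} = \left(S + V\right)^{2} + 2 V$ ($E{\left(V,S \right)} = \left(V + \left(S + V\right)^{2}\right) + V = \left(S + V\right)^{2} + 2 V$)
$E{\left(n{\left(-2,4 \right)},-7 \right)} - Q{\left(21 \right)} = \left(\left(-7 + \left(-15 + 5 \cdot 4\right)\right)^{2} + 2 \left(-15 + 5 \cdot 4\right)\right) - 21^{\frac{3}{2}} = \left(\left(-7 + \left(-15 + 20\right)\right)^{2} + 2 \left(-15 + 20\right)\right) - 21 \sqrt{21} = \left(\left(-7 + 5\right)^{2} + 2 \cdot 5\right) - 21 \sqrt{21} = \left(\left(-2\right)^{2} + 10\right) - 21 \sqrt{21} = \left(4 + 10\right) - 21 \sqrt{21} = 14 - 21 \sqrt{21}$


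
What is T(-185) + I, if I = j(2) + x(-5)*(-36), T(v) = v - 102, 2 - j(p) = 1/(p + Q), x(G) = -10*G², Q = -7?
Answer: 43576/5 ≈ 8715.2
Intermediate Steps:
j(p) = 2 - 1/(-7 + p) (j(p) = 2 - 1/(p - 7) = 2 - 1/(-7 + p))
T(v) = -102 + v
I = 45011/5 (I = (-15 + 2*2)/(-7 + 2) - 10*(-5)²*(-36) = (-15 + 4)/(-5) - 10*25*(-36) = -⅕*(-11) - 250*(-36) = 11/5 + 9000 = 45011/5 ≈ 9002.2)
T(-185) + I = (-102 - 185) + 45011/5 = -287 + 45011/5 = 43576/5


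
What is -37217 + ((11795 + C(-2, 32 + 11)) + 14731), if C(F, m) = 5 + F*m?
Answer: -10772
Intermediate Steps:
-37217 + ((11795 + C(-2, 32 + 11)) + 14731) = -37217 + ((11795 + (5 - 2*(32 + 11))) + 14731) = -37217 + ((11795 + (5 - 2*43)) + 14731) = -37217 + ((11795 + (5 - 86)) + 14731) = -37217 + ((11795 - 81) + 14731) = -37217 + (11714 + 14731) = -37217 + 26445 = -10772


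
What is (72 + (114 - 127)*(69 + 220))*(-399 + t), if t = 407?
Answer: -29480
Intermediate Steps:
(72 + (114 - 127)*(69 + 220))*(-399 + t) = (72 + (114 - 127)*(69 + 220))*(-399 + 407) = (72 - 13*289)*8 = (72 - 3757)*8 = -3685*8 = -29480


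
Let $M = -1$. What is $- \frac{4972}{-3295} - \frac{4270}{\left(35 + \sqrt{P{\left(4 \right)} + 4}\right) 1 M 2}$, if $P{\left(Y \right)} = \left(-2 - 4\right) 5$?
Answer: $\frac{252438847}{4122045} - \frac{2135 i \sqrt{26}}{1251} \approx 61.241 - 8.7022 i$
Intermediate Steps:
$P{\left(Y \right)} = -30$ ($P{\left(Y \right)} = \left(-6\right) 5 = -30$)
$- \frac{4972}{-3295} - \frac{4270}{\left(35 + \sqrt{P{\left(4 \right)} + 4}\right) 1 M 2} = - \frac{4972}{-3295} - \frac{4270}{\left(35 + \sqrt{-30 + 4}\right) 1 \left(-1\right) 2} = \left(-4972\right) \left(- \frac{1}{3295}\right) - \frac{4270}{\left(35 + \sqrt{-26}\right) \left(\left(-1\right) 2\right)} = \frac{4972}{3295} - \frac{4270}{\left(35 + i \sqrt{26}\right) \left(-2\right)} = \frac{4972}{3295} - \frac{4270}{-70 - 2 i \sqrt{26}}$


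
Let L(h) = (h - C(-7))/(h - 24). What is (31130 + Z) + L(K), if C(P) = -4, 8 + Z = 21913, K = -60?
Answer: 159107/3 ≈ 53036.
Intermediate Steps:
Z = 21905 (Z = -8 + 21913 = 21905)
L(h) = (4 + h)/(-24 + h) (L(h) = (h - 1*(-4))/(h - 24) = (h + 4)/(-24 + h) = (4 + h)/(-24 + h))
(31130 + Z) + L(K) = (31130 + 21905) + (4 - 60)/(-24 - 60) = 53035 - 56/(-84) = 53035 - 1/84*(-56) = 53035 + 2/3 = 159107/3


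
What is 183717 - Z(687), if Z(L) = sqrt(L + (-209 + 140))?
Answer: 183717 - sqrt(618) ≈ 1.8369e+5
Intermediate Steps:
Z(L) = sqrt(-69 + L) (Z(L) = sqrt(L - 69) = sqrt(-69 + L))
183717 - Z(687) = 183717 - sqrt(-69 + 687) = 183717 - sqrt(618)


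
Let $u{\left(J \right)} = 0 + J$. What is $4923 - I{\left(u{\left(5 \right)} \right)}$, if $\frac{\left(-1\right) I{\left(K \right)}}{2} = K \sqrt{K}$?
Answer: $4923 + 10 \sqrt{5} \approx 4945.4$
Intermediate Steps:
$u{\left(J \right)} = J$
$I{\left(K \right)} = - 2 K^{\frac{3}{2}}$ ($I{\left(K \right)} = - 2 K \sqrt{K} = - 2 K^{\frac{3}{2}}$)
$4923 - I{\left(u{\left(5 \right)} \right)} = 4923 - - 2 \cdot 5^{\frac{3}{2}} = 4923 - - 2 \cdot 5 \sqrt{5} = 4923 - - 10 \sqrt{5} = 4923 + 10 \sqrt{5}$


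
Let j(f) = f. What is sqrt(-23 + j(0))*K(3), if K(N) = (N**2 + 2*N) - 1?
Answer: 14*I*sqrt(23) ≈ 67.142*I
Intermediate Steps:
K(N) = -1 + N**2 + 2*N
sqrt(-23 + j(0))*K(3) = sqrt(-23 + 0)*(-1 + 3**2 + 2*3) = sqrt(-23)*(-1 + 9 + 6) = (I*sqrt(23))*14 = 14*I*sqrt(23)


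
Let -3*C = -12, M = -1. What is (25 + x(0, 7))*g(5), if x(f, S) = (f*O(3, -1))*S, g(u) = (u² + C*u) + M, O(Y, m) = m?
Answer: 1100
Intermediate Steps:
C = 4 (C = -⅓*(-12) = 4)
g(u) = -1 + u² + 4*u (g(u) = (u² + 4*u) - 1 = -1 + u² + 4*u)
x(f, S) = -S*f (x(f, S) = (f*(-1))*S = (-f)*S = -S*f)
(25 + x(0, 7))*g(5) = (25 - 1*7*0)*(-1 + 5² + 4*5) = (25 + 0)*(-1 + 25 + 20) = 25*44 = 1100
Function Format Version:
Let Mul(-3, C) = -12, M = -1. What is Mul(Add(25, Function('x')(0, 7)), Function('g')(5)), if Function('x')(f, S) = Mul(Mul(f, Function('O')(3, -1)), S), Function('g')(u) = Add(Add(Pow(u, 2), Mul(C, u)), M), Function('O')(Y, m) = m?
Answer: 1100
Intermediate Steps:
C = 4 (C = Mul(Rational(-1, 3), -12) = 4)
Function('g')(u) = Add(-1, Pow(u, 2), Mul(4, u)) (Function('g')(u) = Add(Add(Pow(u, 2), Mul(4, u)), -1) = Add(-1, Pow(u, 2), Mul(4, u)))
Function('x')(f, S) = Mul(-1, S, f) (Function('x')(f, S) = Mul(Mul(f, -1), S) = Mul(Mul(-1, f), S) = Mul(-1, S, f))
Mul(Add(25, Function('x')(0, 7)), Function('g')(5)) = Mul(Add(25, Mul(-1, 7, 0)), Add(-1, Pow(5, 2), Mul(4, 5))) = Mul(Add(25, 0), Add(-1, 25, 20)) = Mul(25, 44) = 1100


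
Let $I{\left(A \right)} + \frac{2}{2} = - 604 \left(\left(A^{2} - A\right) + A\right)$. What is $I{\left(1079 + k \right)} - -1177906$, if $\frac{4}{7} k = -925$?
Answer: $- \frac{699141811}{4} \approx -1.7479 \cdot 10^{8}$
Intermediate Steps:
$k = - \frac{6475}{4}$ ($k = \frac{7}{4} \left(-925\right) = - \frac{6475}{4} \approx -1618.8$)
$I{\left(A \right)} = -1 - 604 A^{2}$ ($I{\left(A \right)} = -1 - 604 \left(\left(A^{2} - A\right) + A\right) = -1 - 604 A^{2}$)
$I{\left(1079 + k \right)} - -1177906 = \left(-1 - 604 \left(1079 - \frac{6475}{4}\right)^{2}\right) - -1177906 = \left(-1 - 604 \left(- \frac{2159}{4}\right)^{2}\right) + 1177906 = \left(-1 - \frac{703853431}{4}\right) + 1177906 = - \frac{703853435}{4} + 1177906 = - \frac{699141811}{4}$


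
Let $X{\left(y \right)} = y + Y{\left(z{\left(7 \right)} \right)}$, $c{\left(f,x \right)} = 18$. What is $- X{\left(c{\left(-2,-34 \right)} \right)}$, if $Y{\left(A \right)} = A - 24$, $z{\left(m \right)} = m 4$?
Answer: $-22$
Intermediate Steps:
$z{\left(m \right)} = 4 m$
$Y{\left(A \right)} = -24 + A$ ($Y{\left(A \right)} = A - 24 = -24 + A$)
$X{\left(y \right)} = 4 + y$ ($X{\left(y \right)} = y + \left(-24 + 4 \cdot 7\right) = y + \left(-24 + 28\right) = y + 4 = 4 + y$)
$- X{\left(c{\left(-2,-34 \right)} \right)} = - (4 + 18) = \left(-1\right) 22 = -22$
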